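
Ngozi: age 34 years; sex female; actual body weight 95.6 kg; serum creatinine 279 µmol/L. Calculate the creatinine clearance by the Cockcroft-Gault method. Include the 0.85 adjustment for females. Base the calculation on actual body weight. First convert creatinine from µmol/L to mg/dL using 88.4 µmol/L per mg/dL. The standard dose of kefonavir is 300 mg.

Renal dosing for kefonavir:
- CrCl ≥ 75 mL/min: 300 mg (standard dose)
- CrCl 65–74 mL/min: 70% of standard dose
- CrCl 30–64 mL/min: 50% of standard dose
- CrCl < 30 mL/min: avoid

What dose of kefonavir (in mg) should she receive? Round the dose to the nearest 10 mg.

SCr = 279 / 88.4 = 3.156 mg/dL
CrCl = (140 − 34) × 95.6 / (72 × 3.156) × 0.85 = 10133.6 / 227.23 × 0.85 ≈ 37.9 mL/min
CrCl ≈ 38 mL/min → bracket 30–64 mL/min.
50% of 300 mg = 150 mg

150 mg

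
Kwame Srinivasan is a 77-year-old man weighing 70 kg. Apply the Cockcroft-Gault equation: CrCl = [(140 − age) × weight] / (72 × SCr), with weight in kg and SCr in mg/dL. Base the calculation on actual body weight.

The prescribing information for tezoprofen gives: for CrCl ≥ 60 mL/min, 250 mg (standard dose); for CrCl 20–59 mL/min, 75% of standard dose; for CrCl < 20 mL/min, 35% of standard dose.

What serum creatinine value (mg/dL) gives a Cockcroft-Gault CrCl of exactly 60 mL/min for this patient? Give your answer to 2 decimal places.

1.02 mg/dL

Standard dose requires CrCl ≥ 60 mL/min.
Set (140 − 77) × 70 / (72 × SCr) = 60
SCr = (140 − 77) × 70 / (72 × 60) = 1.021 mg/dL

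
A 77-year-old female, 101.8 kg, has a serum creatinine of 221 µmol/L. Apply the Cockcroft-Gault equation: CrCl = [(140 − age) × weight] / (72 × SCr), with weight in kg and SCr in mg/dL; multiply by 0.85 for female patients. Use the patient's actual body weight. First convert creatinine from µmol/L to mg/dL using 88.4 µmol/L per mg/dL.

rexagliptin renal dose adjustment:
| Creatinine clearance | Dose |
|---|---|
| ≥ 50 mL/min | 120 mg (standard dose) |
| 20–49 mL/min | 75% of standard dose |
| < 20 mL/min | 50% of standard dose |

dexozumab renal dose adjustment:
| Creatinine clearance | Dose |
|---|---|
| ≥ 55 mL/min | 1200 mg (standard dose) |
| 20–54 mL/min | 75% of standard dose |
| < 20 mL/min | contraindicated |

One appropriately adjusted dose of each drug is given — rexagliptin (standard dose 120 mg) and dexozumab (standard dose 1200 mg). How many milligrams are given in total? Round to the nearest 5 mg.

SCr = 221 / 88.4 = 2.5 mg/dL
CrCl = (140 − 77) × 101.8 / (72 × 2.5) × 0.85 = 6413.4 / 180.00 × 0.85 ≈ 30.3 mL/min
CrCl ≈ 30 mL/min.
rexagliptin: 20–49 mL/min → 75% of 120 mg = 90 mg.
dexozumab: 20–54 mL/min → 75% of 1200 mg = 900 mg.
Total = 90 + 900 = 990 mg.

990 mg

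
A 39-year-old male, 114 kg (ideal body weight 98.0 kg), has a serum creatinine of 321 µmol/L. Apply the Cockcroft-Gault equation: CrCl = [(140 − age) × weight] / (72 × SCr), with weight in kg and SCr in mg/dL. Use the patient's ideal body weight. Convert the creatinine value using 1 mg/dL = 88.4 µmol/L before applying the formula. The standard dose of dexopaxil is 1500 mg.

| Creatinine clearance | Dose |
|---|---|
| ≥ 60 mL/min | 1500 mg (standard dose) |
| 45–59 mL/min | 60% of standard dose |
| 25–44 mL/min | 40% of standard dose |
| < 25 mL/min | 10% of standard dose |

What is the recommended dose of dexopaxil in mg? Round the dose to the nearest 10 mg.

600 mg

SCr = 321 / 88.4 = 3.631 mg/dL
CrCl = (140 − 39) × 98 / (72 × 3.631) = 9898.0 / 261.43 ≈ 37.9 mL/min
CrCl ≈ 38 mL/min → bracket 25–44 mL/min.
40% of 1500 mg = 600 mg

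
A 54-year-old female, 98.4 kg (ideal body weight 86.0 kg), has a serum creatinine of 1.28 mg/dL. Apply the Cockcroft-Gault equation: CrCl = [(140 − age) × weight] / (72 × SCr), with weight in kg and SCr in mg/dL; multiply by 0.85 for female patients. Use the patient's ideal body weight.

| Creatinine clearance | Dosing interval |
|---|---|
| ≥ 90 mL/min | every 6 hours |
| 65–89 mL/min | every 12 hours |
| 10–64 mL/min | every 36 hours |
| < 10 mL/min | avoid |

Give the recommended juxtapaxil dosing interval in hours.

CrCl = (140 − 54) × 86 / (72 × 1.28) × 0.85 = 7396.0 / 92.16 × 0.85 ≈ 68.2 mL/min
CrCl ≈ 68 mL/min → bracket 65–89 mL/min → every 12 hours.

every 12 hours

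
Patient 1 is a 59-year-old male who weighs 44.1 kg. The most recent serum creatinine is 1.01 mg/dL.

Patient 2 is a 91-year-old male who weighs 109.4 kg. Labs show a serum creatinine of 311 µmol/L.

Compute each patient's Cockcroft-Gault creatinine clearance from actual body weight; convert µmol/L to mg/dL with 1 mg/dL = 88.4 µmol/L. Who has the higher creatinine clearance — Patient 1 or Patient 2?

Patient 1: CrCl = (140 − 59) × 44.1 / (72 × 1.01) = 3572.1 / 72.72 ≈ 49.1 mL/min
Patient 2: SCr = 311 / 88.4 = 3.518 mg/dL
Patient 2: CrCl = (140 − 91) × 109.4 / (72 × 3.518) = 5360.6 / 253.30 ≈ 21.2 mL/min
49.1 vs 21.2 mL/min → Patient 1 is higher.

Patient 1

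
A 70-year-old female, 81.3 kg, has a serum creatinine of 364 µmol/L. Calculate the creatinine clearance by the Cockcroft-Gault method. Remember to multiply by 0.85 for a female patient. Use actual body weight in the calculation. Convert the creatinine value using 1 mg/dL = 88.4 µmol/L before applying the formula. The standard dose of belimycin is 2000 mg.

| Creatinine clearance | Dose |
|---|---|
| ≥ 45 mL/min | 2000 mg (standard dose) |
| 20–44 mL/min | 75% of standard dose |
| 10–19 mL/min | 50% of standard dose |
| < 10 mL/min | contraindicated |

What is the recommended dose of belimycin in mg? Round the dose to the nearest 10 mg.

SCr = 364 / 88.4 = 4.118 mg/dL
CrCl = (140 − 70) × 81.3 / (72 × 4.118) × 0.85 = 5691.0 / 296.50 × 0.85 ≈ 16.3 mL/min
CrCl ≈ 16 mL/min → bracket 10–19 mL/min.
50% of 2000 mg = 1000 mg

1000 mg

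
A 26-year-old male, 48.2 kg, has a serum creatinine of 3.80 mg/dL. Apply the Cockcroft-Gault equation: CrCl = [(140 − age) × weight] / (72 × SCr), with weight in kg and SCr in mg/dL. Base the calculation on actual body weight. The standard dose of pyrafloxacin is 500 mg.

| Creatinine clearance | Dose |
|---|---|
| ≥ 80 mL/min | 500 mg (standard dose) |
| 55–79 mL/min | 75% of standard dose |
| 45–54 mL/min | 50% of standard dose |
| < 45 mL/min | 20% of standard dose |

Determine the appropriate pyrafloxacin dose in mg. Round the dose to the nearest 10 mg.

100 mg

CrCl = (140 − 26) × 48.2 / (72 × 3.8) = 5494.8 / 273.60 ≈ 20.1 mL/min
CrCl ≈ 20 mL/min → bracket < 45 mL/min.
20% of 500 mg = 100 mg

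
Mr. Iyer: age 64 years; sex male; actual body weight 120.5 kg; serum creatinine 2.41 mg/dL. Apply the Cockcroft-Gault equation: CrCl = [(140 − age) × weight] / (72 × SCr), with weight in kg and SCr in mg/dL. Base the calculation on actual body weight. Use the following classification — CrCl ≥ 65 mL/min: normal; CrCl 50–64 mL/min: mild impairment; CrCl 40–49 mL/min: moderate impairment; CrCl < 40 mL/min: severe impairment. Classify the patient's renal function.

CrCl = (140 − 64) × 120.5 / (72 × 2.41) = 9158.0 / 173.52 ≈ 52.8 mL/min
53 mL/min falls in the 'mild impairment' range.

mild impairment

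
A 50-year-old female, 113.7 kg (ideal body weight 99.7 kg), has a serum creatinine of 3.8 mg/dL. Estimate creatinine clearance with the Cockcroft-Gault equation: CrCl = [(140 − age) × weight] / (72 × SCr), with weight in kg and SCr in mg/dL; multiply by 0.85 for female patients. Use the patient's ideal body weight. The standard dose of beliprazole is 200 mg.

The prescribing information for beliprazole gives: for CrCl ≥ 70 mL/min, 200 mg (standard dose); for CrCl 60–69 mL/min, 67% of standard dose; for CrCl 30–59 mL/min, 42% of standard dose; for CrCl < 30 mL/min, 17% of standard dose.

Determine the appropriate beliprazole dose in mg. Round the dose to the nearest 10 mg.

CrCl = (140 − 50) × 99.7 / (72 × 3.8) × 0.85 = 8973.0 / 273.60 × 0.85 ≈ 27.9 mL/min
CrCl ≈ 28 mL/min → bracket < 30 mL/min.
17% of 200 mg = 34 mg → 30 mg

30 mg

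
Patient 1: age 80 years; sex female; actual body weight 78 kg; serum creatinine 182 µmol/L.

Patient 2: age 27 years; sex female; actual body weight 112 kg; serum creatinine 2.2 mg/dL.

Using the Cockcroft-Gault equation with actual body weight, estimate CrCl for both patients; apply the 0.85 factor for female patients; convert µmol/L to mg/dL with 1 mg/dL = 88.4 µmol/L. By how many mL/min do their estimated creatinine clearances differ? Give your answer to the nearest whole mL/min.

41 mL/min

Patient 1: SCr = 182 / 88.4 = 2.059 mg/dL
Patient 1: CrCl = (140 − 80) × 78 / (72 × 2.059) × 0.85 = 4680.0 / 148.25 × 0.85 ≈ 26.8 mL/min
Patient 2: CrCl = (140 − 27) × 112 / (72 × 2.2) × 0.85 = 12656.0 / 158.40 × 0.85 ≈ 67.9 mL/min
|26.8 − 67.9| = 41.1 mL/min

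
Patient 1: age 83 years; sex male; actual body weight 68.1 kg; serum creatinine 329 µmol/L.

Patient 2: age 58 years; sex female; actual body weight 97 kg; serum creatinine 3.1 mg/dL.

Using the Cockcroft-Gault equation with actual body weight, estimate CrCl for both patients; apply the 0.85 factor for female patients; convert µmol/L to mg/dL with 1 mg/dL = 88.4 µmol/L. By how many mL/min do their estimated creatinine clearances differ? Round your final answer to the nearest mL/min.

Patient 1: SCr = 329 / 88.4 = 3.722 mg/dL
Patient 1: CrCl = (140 − 83) × 68.1 / (72 × 3.722) = 3881.7 / 267.98 ≈ 14.5 mL/min
Patient 2: CrCl = (140 − 58) × 97 / (72 × 3.1) × 0.85 = 7954.0 / 223.20 × 0.85 ≈ 30.3 mL/min
|14.5 − 30.3| = 15.8 mL/min

16 mL/min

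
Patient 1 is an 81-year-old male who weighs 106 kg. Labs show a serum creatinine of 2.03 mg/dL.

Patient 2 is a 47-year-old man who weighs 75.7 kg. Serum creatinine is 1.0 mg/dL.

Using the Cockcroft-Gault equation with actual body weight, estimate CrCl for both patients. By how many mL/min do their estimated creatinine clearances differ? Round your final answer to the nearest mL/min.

55 mL/min

Patient 1: CrCl = (140 − 81) × 106 / (72 × 2.03) = 6254.0 / 146.16 ≈ 42.8 mL/min
Patient 2: CrCl = (140 − 47) × 75.7 / (72 × 1) = 7040.1 / 72.00 ≈ 97.8 mL/min
|42.8 − 97.8| = 55.0 mL/min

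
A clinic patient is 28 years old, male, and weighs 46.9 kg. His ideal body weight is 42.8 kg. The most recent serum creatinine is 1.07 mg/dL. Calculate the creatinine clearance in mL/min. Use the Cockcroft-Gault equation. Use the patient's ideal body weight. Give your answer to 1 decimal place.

CrCl = (140 − 28) × 42.8 / (72 × 1.07) = 4793.6 / 77.04 ≈ 62.2 mL/min

62.2 mL/min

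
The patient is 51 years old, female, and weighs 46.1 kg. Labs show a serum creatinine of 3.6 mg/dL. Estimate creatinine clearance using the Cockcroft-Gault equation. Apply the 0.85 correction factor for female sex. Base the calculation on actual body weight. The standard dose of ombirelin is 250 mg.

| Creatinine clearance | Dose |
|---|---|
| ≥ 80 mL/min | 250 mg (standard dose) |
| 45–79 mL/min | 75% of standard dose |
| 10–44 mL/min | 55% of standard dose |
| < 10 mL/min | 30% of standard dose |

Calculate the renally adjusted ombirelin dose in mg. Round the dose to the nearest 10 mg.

CrCl = (140 − 51) × 46.1 / (72 × 3.6) × 0.85 = 4102.9 / 259.20 × 0.85 ≈ 13.5 mL/min
CrCl ≈ 13 mL/min → bracket 10–44 mL/min.
55% of 250 mg = 137.5 mg → 140 mg

140 mg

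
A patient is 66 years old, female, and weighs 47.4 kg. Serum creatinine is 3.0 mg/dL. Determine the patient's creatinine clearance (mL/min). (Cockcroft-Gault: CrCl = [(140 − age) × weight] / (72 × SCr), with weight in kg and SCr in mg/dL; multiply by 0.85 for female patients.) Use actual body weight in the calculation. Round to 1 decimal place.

CrCl = (140 − 66) × 47.4 / (72 × 3) × 0.85 = 3507.6 / 216.00 × 0.85 ≈ 13.8 mL/min

13.8 mL/min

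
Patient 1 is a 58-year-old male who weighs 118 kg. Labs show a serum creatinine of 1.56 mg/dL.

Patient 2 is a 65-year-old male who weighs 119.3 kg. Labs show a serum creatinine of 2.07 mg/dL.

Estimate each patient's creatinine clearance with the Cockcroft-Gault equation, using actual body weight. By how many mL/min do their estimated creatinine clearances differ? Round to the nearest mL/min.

Patient 1: CrCl = (140 − 58) × 118 / (72 × 1.56) = 9676.0 / 112.32 ≈ 86.1 mL/min
Patient 2: CrCl = (140 − 65) × 119.3 / (72 × 2.07) = 8947.5 / 149.04 ≈ 60.0 mL/min
|86.1 − 60.0| = 26.1 mL/min

26 mL/min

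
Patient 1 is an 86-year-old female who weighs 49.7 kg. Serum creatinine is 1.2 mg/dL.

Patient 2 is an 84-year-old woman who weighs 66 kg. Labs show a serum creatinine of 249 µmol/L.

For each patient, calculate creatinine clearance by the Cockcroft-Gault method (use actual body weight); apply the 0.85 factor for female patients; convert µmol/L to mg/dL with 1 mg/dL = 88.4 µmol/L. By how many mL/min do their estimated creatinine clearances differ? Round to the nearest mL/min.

Patient 1: CrCl = (140 − 86) × 49.7 / (72 × 1.2) × 0.85 = 2683.8 / 86.40 × 0.85 ≈ 26.4 mL/min
Patient 2: SCr = 249 / 88.4 = 2.817 mg/dL
Patient 2: CrCl = (140 − 84) × 66 / (72 × 2.817) × 0.85 = 3696.0 / 202.82 × 0.85 ≈ 15.5 mL/min
|26.4 − 15.5| = 10.9 mL/min

11 mL/min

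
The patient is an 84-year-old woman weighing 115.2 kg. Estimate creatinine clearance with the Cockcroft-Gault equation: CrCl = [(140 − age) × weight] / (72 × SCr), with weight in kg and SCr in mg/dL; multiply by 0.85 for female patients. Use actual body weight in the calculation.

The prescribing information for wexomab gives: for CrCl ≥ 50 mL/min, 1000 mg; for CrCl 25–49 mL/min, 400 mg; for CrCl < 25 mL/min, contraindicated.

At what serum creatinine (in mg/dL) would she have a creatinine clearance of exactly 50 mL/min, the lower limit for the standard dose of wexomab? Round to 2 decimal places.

1.52 mg/dL

Standard dose requires CrCl ≥ 50 mL/min.
Set (140 − 84) × 115.2 × 0.85 / (72 × SCr) = 50
SCr = (140 − 84) × 115.2 × 0.85 / (72 × 50) = 1.523 mg/dL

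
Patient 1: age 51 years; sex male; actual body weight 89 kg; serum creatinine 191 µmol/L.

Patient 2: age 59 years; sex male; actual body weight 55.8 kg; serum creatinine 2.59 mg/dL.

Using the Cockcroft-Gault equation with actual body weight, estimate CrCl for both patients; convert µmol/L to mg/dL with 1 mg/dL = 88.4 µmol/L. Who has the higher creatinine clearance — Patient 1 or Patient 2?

Patient 1

Patient 1: SCr = 191 / 88.4 = 2.161 mg/dL
Patient 1: CrCl = (140 − 51) × 89 / (72 × 2.161) = 7921.0 / 155.59 ≈ 50.9 mL/min
Patient 2: CrCl = (140 − 59) × 55.8 / (72 × 2.59) = 4519.8 / 186.48 ≈ 24.2 mL/min
50.9 vs 24.2 mL/min → Patient 1 is higher.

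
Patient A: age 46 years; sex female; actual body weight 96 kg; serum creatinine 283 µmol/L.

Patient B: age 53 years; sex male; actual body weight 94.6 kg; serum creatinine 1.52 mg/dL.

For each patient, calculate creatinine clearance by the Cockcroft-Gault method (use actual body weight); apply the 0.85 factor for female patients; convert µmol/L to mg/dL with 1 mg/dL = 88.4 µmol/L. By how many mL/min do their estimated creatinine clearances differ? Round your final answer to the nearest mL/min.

Patient A: SCr = 283 / 88.4 = 3.201 mg/dL
Patient A: CrCl = (140 − 46) × 96 / (72 × 3.201) × 0.85 = 9024.0 / 230.47 × 0.85 ≈ 33.3 mL/min
Patient B: CrCl = (140 − 53) × 94.6 / (72 × 1.52) = 8230.2 / 109.44 ≈ 75.2 mL/min
|33.3 − 75.2| = 41.9 mL/min

42 mL/min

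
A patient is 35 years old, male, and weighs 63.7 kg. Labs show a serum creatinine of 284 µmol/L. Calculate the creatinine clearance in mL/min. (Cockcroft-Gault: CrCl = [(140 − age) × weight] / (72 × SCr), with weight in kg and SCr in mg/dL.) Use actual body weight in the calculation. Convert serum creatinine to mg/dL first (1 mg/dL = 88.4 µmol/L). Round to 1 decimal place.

28.9 mL/min

SCr = 284 / 88.4 = 3.213 mg/dL
CrCl = (140 − 35) × 63.7 / (72 × 3.213) = 6688.5 / 231.34 ≈ 28.9 mL/min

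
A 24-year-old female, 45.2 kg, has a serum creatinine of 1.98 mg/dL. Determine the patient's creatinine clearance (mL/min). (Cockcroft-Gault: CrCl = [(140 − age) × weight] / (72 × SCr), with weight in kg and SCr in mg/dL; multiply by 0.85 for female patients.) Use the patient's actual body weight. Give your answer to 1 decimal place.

CrCl = (140 − 24) × 45.2 / (72 × 1.98) × 0.85 = 5243.2 / 142.56 × 0.85 ≈ 31.3 mL/min

31.3 mL/min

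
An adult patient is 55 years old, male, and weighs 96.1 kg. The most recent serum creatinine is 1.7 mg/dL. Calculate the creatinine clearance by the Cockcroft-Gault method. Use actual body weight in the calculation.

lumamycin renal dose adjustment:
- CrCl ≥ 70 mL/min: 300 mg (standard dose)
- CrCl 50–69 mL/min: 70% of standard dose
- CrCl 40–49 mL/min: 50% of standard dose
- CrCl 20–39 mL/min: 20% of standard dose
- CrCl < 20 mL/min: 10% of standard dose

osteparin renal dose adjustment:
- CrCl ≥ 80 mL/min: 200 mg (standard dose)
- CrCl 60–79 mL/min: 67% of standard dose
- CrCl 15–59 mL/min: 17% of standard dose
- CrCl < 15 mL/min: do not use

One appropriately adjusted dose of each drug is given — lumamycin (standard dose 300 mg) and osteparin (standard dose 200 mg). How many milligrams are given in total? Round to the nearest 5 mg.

345 mg

CrCl = (140 − 55) × 96.1 / (72 × 1.7) = 8168.5 / 122.40 ≈ 66.7 mL/min
CrCl ≈ 67 mL/min.
lumamycin: 50–69 mL/min → 70% of 300 mg = 210 mg.
osteparin: 60–79 mL/min → 67% of 200 mg = 134 mg.
Total = 210 + 134 = 344 mg.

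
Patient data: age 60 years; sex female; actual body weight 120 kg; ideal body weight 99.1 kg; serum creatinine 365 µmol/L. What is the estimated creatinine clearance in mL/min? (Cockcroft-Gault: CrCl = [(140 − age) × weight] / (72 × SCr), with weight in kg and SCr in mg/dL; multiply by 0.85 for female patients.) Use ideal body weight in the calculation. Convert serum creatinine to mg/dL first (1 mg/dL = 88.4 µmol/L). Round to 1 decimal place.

22.7 mL/min

SCr = 365 / 88.4 = 4.129 mg/dL
CrCl = (140 − 60) × 99.1 / (72 × 4.129) × 0.85 = 7928.0 / 297.29 × 0.85 ≈ 22.7 mL/min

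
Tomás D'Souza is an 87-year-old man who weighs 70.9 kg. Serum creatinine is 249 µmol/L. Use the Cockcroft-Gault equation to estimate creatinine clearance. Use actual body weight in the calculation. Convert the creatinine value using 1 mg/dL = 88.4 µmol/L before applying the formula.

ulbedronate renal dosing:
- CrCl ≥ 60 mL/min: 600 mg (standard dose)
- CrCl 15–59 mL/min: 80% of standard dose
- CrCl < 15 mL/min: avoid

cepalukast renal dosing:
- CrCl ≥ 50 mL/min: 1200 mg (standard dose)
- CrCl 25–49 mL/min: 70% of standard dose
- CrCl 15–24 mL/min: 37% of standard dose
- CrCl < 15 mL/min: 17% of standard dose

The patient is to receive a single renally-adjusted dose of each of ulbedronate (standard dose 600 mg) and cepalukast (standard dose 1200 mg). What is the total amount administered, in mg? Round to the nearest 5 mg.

925 mg

SCr = 249 / 88.4 = 2.817 mg/dL
CrCl = (140 − 87) × 70.9 / (72 × 2.817) = 3757.7 / 202.82 ≈ 18.5 mL/min
CrCl ≈ 19 mL/min.
ulbedronate: 15–59 mL/min → 80% of 600 mg = 480 mg.
cepalukast: 15–24 mL/min → 37% of 1200 mg = 444 mg.
Total = 480 + 444 = 924 mg.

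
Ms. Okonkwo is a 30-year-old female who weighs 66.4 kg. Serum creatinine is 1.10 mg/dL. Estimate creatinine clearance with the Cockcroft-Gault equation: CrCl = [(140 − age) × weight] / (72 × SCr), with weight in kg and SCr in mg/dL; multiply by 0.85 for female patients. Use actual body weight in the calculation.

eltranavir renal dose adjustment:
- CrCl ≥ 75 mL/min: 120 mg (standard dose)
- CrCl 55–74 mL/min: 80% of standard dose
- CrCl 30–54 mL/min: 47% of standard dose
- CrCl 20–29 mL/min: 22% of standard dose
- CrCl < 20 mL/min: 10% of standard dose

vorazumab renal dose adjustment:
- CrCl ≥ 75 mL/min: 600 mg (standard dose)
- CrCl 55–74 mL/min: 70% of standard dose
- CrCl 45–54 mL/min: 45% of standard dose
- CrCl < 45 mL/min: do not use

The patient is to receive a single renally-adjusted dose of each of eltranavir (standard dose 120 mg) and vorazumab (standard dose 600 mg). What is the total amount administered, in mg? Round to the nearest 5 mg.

CrCl = (140 − 30) × 66.4 / (72 × 1.1) × 0.85 = 7304.0 / 79.20 × 0.85 ≈ 78.4 mL/min
CrCl ≈ 78 mL/min.
eltranavir: ≥ 75 mL/min → 100% of 120 mg = 120 mg.
vorazumab: ≥ 75 mL/min → 100% of 600 mg = 600 mg.
Total = 120 + 600 = 720 mg.

720 mg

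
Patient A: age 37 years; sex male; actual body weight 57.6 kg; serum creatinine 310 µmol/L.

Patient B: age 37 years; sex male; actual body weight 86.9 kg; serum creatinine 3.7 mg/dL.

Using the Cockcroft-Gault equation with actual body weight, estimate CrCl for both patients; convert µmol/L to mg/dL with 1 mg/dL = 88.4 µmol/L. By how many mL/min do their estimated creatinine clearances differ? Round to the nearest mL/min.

10 mL/min

Patient A: SCr = 310 / 88.4 = 3.507 mg/dL
Patient A: CrCl = (140 − 37) × 57.6 / (72 × 3.507) = 5932.8 / 252.50 ≈ 23.5 mL/min
Patient B: CrCl = (140 − 37) × 86.9 / (72 × 3.7) = 8950.7 / 266.40 ≈ 33.6 mL/min
|23.5 − 33.6| = 10.1 mL/min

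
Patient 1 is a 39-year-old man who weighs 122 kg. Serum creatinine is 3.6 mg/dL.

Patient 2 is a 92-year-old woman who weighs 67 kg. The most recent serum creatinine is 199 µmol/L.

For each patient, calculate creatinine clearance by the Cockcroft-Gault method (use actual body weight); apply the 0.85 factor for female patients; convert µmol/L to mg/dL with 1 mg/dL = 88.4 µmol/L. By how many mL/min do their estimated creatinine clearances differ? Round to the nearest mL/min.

31 mL/min

Patient 1: CrCl = (140 − 39) × 122 / (72 × 3.6) = 12322.0 / 259.20 ≈ 47.5 mL/min
Patient 2: SCr = 199 / 88.4 = 2.251 mg/dL
Patient 2: CrCl = (140 − 92) × 67 / (72 × 2.251) × 0.85 = 3216.0 / 162.07 × 0.85 ≈ 16.9 mL/min
|47.5 − 16.9| = 30.6 mL/min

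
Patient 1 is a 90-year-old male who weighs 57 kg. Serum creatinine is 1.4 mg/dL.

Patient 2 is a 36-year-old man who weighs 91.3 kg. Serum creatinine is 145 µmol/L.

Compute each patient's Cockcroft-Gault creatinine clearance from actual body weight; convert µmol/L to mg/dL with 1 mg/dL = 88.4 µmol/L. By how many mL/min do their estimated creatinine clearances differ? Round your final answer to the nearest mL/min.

Patient 1: CrCl = (140 − 90) × 57 / (72 × 1.4) = 2850.0 / 100.80 ≈ 28.3 mL/min
Patient 2: SCr = 145 / 88.4 = 1.64 mg/dL
Patient 2: CrCl = (140 − 36) × 91.3 / (72 × 1.64) = 9495.2 / 118.08 ≈ 80.4 mL/min
|28.3 − 80.4| = 52.1 mL/min

52 mL/min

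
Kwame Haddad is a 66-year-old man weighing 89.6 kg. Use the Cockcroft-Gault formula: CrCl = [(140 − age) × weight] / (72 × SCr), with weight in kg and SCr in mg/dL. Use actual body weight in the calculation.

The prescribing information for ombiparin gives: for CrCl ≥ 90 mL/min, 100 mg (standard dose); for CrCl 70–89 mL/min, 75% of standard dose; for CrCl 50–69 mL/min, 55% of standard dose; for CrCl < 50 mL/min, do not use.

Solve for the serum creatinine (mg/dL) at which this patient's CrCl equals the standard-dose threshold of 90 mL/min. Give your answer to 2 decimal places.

Standard dose requires CrCl ≥ 90 mL/min.
Set (140 − 66) × 89.6 / (72 × SCr) = 90
SCr = (140 − 66) × 89.6 / (72 × 90) = 1.023 mg/dL

1.02 mg/dL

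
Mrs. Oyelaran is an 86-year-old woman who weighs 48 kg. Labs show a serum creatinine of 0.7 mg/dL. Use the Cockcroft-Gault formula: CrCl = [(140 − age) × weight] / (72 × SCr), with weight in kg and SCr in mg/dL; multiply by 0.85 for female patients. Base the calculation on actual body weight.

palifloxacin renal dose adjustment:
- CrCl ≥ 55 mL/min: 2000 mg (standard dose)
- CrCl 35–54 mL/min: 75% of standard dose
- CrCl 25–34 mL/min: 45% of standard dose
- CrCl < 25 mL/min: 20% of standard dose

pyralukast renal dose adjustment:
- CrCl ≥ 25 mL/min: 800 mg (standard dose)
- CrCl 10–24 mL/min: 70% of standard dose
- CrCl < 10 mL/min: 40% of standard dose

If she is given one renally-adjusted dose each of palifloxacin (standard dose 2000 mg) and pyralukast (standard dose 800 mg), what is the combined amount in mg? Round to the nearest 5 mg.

CrCl = (140 − 86) × 48 / (72 × 0.7) × 0.85 = 2592.0 / 50.40 × 0.85 ≈ 43.7 mL/min
CrCl ≈ 44 mL/min.
palifloxacin: 35–54 mL/min → 75% of 2000 mg = 1500 mg.
pyralukast: ≥ 25 mL/min → 100% of 800 mg = 800 mg.
Total = 1500 + 800 = 2300 mg.

2300 mg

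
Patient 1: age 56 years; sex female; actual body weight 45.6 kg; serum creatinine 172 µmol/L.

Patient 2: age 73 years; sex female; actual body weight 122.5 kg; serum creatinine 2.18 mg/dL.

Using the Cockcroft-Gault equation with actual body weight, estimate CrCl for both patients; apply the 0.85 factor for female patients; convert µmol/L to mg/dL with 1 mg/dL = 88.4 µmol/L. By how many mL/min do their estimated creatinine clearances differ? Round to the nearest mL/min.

Patient 1: SCr = 172 / 88.4 = 1.946 mg/dL
Patient 1: CrCl = (140 − 56) × 45.6 / (72 × 1.946) × 0.85 = 3830.4 / 140.11 × 0.85 ≈ 23.2 mL/min
Patient 2: CrCl = (140 − 73) × 122.5 / (72 × 2.18) × 0.85 = 8207.5 / 156.96 × 0.85 ≈ 44.4 mL/min
|23.2 − 44.4| = 21.2 mL/min

21 mL/min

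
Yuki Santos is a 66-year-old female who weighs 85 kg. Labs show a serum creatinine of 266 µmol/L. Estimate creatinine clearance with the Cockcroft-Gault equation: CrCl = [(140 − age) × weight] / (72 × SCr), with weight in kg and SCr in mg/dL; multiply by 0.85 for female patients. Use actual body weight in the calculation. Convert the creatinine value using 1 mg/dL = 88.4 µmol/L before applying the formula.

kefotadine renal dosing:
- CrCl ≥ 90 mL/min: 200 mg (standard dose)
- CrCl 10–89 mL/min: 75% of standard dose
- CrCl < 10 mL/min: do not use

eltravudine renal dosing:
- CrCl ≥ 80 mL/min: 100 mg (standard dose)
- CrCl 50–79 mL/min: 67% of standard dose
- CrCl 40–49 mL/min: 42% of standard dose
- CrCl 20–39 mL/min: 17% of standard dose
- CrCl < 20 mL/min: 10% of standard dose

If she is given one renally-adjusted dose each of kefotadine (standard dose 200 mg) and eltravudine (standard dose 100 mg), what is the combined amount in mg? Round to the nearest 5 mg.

SCr = 266 / 88.4 = 3.009 mg/dL
CrCl = (140 − 66) × 85 / (72 × 3.009) × 0.85 = 6290.0 / 216.65 × 0.85 ≈ 24.7 mL/min
CrCl ≈ 25 mL/min.
kefotadine: 10–89 mL/min → 75% of 200 mg = 150 mg.
eltravudine: 20–39 mL/min → 17% of 100 mg = 17 mg.
Total = 150 + 17 = 167 mg.

165 mg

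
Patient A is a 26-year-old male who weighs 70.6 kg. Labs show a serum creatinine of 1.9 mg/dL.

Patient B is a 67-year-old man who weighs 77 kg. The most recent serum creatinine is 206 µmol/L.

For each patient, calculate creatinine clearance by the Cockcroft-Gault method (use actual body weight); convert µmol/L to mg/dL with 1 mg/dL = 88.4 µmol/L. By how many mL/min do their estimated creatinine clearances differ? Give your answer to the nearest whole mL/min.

Patient A: CrCl = (140 − 26) × 70.6 / (72 × 1.9) = 8048.4 / 136.80 ≈ 58.8 mL/min
Patient B: SCr = 206 / 88.4 = 2.33 mg/dL
Patient B: CrCl = (140 − 67) × 77 / (72 × 2.33) = 5621.0 / 167.76 ≈ 33.5 mL/min
|58.8 − 33.5| = 25.3 mL/min

25 mL/min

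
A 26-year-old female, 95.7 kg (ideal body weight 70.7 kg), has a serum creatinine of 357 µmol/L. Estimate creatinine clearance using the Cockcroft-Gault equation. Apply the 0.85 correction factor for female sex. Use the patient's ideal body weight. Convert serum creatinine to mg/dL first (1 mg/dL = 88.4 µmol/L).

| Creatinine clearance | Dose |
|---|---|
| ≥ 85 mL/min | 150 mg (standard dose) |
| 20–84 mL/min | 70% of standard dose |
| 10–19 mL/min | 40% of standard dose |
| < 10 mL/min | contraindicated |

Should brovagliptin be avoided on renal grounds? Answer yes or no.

SCr = 357 / 88.4 = 4.038 mg/dL
CrCl = (140 − 26) × 70.7 / (72 × 4.038) × 0.85 = 8059.8 / 290.74 × 0.85 ≈ 23.6 mL/min
CrCl ≈ 24 mL/min, which is ≥ 10 mL/min.

no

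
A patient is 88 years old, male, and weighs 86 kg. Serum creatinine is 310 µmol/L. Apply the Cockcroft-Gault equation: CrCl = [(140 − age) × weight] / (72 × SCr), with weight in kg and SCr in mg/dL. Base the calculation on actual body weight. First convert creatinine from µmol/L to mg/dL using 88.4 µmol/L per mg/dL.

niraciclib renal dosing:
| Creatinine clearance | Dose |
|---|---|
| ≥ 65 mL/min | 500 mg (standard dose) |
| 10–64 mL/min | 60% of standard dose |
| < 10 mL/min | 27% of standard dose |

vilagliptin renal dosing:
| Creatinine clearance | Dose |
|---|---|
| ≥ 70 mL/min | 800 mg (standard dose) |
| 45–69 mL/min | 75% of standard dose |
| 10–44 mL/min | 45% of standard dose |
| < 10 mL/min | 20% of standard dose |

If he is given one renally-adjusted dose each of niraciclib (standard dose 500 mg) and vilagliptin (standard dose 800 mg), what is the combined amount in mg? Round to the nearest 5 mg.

SCr = 310 / 88.4 = 3.507 mg/dL
CrCl = (140 − 88) × 86 / (72 × 3.507) = 4472.0 / 252.50 ≈ 17.7 mL/min
CrCl ≈ 18 mL/min.
niraciclib: 10–64 mL/min → 60% of 500 mg = 300 mg.
vilagliptin: 10–44 mL/min → 45% of 800 mg = 360 mg.
Total = 300 + 360 = 660 mg.

660 mg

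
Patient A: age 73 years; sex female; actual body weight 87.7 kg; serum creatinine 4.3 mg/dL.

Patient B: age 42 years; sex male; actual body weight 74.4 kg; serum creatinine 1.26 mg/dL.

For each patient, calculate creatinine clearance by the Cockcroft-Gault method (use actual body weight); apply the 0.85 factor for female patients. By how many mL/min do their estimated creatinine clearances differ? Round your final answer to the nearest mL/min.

Patient A: CrCl = (140 − 73) × 87.7 / (72 × 4.3) × 0.85 = 5875.9 / 309.60 × 0.85 ≈ 16.1 mL/min
Patient B: CrCl = (140 − 42) × 74.4 / (72 × 1.26) = 7291.2 / 90.72 ≈ 80.4 mL/min
|16.1 − 80.4| = 64.3 mL/min

64 mL/min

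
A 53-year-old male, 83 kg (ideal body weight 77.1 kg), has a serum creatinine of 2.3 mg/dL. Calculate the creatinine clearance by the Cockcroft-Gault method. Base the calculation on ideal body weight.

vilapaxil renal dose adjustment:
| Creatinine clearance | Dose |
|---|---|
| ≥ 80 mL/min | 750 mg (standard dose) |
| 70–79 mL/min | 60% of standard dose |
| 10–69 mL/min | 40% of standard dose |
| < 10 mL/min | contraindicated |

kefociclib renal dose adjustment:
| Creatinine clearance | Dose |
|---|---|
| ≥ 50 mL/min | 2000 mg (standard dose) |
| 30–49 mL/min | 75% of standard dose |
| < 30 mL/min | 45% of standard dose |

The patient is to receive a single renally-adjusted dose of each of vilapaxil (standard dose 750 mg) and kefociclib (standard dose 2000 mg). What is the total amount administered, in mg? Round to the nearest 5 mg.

CrCl = (140 − 53) × 77.1 / (72 × 2.3) = 6707.7 / 165.60 ≈ 40.5 mL/min
CrCl ≈ 41 mL/min.
vilapaxil: 10–69 mL/min → 40% of 750 mg = 300 mg.
kefociclib: 30–49 mL/min → 75% of 2000 mg = 1500 mg.
Total = 300 + 1500 = 1800 mg.

1800 mg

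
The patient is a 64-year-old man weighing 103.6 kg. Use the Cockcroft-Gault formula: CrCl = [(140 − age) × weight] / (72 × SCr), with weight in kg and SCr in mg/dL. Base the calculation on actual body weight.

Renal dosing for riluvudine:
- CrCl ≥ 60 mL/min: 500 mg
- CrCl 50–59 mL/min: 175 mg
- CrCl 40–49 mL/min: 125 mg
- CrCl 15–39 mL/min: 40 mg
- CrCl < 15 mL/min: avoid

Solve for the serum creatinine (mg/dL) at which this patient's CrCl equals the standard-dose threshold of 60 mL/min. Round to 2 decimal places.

1.82 mg/dL

Standard dose requires CrCl ≥ 60 mL/min.
Set (140 − 64) × 103.6 / (72 × SCr) = 60
SCr = (140 − 64) × 103.6 / (72 × 60) = 1.823 mg/dL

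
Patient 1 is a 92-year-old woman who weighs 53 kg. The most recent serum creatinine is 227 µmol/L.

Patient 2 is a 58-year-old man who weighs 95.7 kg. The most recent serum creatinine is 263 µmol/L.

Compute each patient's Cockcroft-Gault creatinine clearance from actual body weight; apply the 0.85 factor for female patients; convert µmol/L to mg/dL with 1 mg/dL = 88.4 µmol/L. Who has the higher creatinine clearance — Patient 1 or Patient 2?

Patient 2

Patient 1: SCr = 227 / 88.4 = 2.568 mg/dL
Patient 1: CrCl = (140 − 92) × 53 / (72 × 2.568) × 0.85 = 2544.0 / 184.90 × 0.85 ≈ 11.7 mL/min
Patient 2: SCr = 263 / 88.4 = 2.975 mg/dL
Patient 2: CrCl = (140 − 58) × 95.7 / (72 × 2.975) = 7847.4 / 214.20 ≈ 36.6 mL/min
11.7 vs 36.6 mL/min → Patient 2 is higher.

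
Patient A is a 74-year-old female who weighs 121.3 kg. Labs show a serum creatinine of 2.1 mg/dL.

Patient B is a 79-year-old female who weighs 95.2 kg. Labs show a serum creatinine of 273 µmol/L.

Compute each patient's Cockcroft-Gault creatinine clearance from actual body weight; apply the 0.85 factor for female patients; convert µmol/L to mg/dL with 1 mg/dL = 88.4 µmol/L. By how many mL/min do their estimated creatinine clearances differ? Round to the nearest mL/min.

23 mL/min

Patient A: CrCl = (140 − 74) × 121.3 / (72 × 2.1) × 0.85 = 8005.8 / 151.20 × 0.85 ≈ 45.0 mL/min
Patient B: SCr = 273 / 88.4 = 3.088 mg/dL
Patient B: CrCl = (140 − 79) × 95.2 / (72 × 3.088) × 0.85 = 5807.2 / 222.34 × 0.85 ≈ 22.2 mL/min
|45.0 − 22.2| = 22.8 mL/min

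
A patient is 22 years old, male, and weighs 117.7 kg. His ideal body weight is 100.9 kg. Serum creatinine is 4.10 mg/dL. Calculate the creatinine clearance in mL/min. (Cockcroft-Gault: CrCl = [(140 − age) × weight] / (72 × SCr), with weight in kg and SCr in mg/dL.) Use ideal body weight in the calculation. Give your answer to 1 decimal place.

40.3 mL/min

CrCl = (140 − 22) × 100.9 / (72 × 4.1) = 11906.2 / 295.20 ≈ 40.3 mL/min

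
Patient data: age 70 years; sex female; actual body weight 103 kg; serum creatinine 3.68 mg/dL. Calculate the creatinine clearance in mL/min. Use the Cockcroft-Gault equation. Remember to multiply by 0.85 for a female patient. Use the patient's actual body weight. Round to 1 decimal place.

23.1 mL/min

CrCl = (140 − 70) × 103 / (72 × 3.68) × 0.85 = 7210.0 / 264.96 × 0.85 ≈ 23.1 mL/min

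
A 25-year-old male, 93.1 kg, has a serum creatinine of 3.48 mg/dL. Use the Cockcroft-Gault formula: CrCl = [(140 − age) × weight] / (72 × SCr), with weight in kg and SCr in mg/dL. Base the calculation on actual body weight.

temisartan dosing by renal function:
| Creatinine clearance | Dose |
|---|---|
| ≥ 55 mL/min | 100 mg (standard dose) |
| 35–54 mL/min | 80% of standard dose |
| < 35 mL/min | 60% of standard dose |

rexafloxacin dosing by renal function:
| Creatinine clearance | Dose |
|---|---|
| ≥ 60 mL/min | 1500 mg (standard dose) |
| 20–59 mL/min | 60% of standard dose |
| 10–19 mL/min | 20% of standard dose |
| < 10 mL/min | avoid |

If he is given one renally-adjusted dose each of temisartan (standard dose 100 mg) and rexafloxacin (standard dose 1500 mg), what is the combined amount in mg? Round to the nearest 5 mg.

CrCl = (140 − 25) × 93.1 / (72 × 3.48) = 10706.5 / 250.56 ≈ 42.7 mL/min
CrCl ≈ 43 mL/min.
temisartan: 35–54 mL/min → 80% of 100 mg = 80 mg.
rexafloxacin: 20–59 mL/min → 60% of 1500 mg = 900 mg.
Total = 80 + 900 = 980 mg.

980 mg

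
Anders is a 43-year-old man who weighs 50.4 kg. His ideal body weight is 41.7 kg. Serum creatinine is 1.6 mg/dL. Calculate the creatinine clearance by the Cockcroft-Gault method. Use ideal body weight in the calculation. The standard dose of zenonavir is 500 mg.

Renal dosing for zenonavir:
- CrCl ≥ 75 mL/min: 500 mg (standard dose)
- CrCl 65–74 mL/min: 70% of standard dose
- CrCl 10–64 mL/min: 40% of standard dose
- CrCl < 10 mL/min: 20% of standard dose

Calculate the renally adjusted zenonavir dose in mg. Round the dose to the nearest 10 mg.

CrCl = (140 − 43) × 41.7 / (72 × 1.6) = 4044.9 / 115.20 ≈ 35.1 mL/min
CrCl ≈ 35 mL/min → bracket 10–64 mL/min.
40% of 500 mg = 200 mg

200 mg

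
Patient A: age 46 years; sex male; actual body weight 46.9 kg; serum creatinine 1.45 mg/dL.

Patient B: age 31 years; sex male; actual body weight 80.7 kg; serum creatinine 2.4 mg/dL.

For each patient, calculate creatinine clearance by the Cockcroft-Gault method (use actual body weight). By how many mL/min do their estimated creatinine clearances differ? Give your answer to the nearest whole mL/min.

9 mL/min

Patient A: CrCl = (140 − 46) × 46.9 / (72 × 1.45) = 4408.6 / 104.40 ≈ 42.2 mL/min
Patient B: CrCl = (140 − 31) × 80.7 / (72 × 2.4) = 8796.3 / 172.80 ≈ 50.9 mL/min
|42.2 − 50.9| = 8.7 mL/min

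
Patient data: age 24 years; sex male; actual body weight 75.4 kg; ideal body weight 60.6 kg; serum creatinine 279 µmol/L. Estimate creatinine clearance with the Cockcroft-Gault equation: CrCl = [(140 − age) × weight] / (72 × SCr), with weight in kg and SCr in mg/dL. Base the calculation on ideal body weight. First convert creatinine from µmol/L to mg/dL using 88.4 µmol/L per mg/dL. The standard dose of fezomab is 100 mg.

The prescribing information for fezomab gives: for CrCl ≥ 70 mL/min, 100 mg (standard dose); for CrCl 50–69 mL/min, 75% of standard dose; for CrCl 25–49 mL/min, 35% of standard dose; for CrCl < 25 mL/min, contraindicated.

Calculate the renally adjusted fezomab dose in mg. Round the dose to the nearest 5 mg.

SCr = 279 / 88.4 = 3.156 mg/dL
CrCl = (140 − 24) × 60.6 / (72 × 3.156) = 7029.6 / 227.23 ≈ 30.9 mL/min
CrCl ≈ 31 mL/min → bracket 25–49 mL/min.
35% of 100 mg = 35 mg

35 mg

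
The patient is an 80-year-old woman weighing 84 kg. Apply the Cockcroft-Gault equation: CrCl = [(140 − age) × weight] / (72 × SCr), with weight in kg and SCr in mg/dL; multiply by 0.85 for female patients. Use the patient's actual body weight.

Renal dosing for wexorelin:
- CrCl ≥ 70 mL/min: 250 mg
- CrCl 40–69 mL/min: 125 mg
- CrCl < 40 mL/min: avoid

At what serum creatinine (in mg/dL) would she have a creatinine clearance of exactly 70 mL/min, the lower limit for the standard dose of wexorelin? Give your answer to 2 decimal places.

Standard dose requires CrCl ≥ 70 mL/min.
Set (140 − 80) × 84 × 0.85 / (72 × SCr) = 70
SCr = (140 − 80) × 84 × 0.85 / (72 × 70) = 0.850 mg/dL

0.85 mg/dL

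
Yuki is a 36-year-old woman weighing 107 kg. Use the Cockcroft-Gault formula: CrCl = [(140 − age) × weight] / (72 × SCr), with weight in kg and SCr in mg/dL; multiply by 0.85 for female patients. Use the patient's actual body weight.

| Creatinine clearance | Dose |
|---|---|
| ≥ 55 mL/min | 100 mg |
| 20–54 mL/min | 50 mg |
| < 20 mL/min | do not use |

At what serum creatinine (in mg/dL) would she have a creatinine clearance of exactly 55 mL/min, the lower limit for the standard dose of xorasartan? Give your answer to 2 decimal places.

Standard dose requires CrCl ≥ 55 mL/min.
Set (140 − 36) × 107 × 0.85 / (72 × SCr) = 55
SCr = (140 − 36) × 107 × 0.85 / (72 × 55) = 2.389 mg/dL

2.39 mg/dL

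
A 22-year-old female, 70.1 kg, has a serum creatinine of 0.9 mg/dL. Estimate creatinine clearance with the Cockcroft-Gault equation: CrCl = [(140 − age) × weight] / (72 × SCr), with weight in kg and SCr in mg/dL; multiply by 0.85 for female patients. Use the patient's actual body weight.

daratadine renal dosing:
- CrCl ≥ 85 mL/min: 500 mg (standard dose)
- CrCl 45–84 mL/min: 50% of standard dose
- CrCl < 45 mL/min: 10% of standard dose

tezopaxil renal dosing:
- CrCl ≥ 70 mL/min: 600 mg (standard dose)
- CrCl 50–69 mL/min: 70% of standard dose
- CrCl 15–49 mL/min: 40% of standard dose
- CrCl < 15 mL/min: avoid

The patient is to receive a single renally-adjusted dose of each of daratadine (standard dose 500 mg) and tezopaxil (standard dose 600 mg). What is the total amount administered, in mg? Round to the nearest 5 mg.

CrCl = (140 − 22) × 70.1 / (72 × 0.9) × 0.85 = 8271.8 / 64.80 × 0.85 ≈ 108.5 mL/min
CrCl ≈ 109 mL/min.
daratadine: ≥ 85 mL/min → 100% of 500 mg = 500 mg.
tezopaxil: ≥ 70 mL/min → 100% of 600 mg = 600 mg.
Total = 500 + 600 = 1100 mg.

1100 mg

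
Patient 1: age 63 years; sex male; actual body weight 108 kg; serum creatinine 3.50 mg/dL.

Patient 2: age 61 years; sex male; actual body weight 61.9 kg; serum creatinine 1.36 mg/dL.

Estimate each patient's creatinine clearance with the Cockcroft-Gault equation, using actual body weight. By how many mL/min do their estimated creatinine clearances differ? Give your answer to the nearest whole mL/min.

Patient 1: CrCl = (140 − 63) × 108 / (72 × 3.5) = 8316.0 / 252.00 ≈ 33.0 mL/min
Patient 2: CrCl = (140 − 61) × 61.9 / (72 × 1.36) = 4890.1 / 97.92 ≈ 49.9 mL/min
|33.0 − 49.9| = 16.9 mL/min

17 mL/min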